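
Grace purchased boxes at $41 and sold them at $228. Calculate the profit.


Selling price = $228
Cost price = $41
Profit = selling price - cost price:
Profit = $228 - $41 = $187

$187


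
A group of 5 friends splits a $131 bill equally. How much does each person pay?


Total bill: $131
Number of people: 5
Each pays: $131 / 5 = $26.20

$26.20


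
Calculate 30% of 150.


Convert percentage to decimal:
30% = 0.3
Multiply:
150 x 0.3 = 45

45


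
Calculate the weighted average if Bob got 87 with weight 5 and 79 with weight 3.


Weighted sum:
5 x 87 + 3 x 79 = 672
Total weight:
5 + 3 = 8
Weighted average:
672 / 8 = 84

84


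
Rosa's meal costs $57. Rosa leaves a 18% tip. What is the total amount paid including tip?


Calculate the tip:
18% of $57 = $10.26
Add tip to meal cost:
$57 + $10.26 = $67.26

$67.26


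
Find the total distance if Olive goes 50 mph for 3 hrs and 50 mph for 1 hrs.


Leg 1 distance:
50 x 3 = 150 miles
Leg 2 distance:
50 x 1 = 50 miles
Total distance:
150 + 50 = 200 miles

200 miles


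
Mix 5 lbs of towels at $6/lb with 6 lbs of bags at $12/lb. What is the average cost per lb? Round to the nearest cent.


Cost of towels:
5 x $6 = $30
Cost of bags:
6 x $12 = $72
Total cost: $30 + $72 = $102
Total weight: 11 lbs
Average: $102 / 11 = $9.2727... ≈ $9.27/lb

$9.27/lb


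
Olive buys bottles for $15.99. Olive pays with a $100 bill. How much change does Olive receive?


Start with the amount paid:
$100
Subtract the price:
$100 - $15.99 = $84.01

$84.01


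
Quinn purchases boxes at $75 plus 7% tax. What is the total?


Calculate the tax:
7% of $75 = $5.25
Add tax to price:
$75 + $5.25 = $80.25

$80.25


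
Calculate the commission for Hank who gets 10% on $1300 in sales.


Convert rate to decimal:
10% = 0.1
Multiply by sales:
$1300 x 0.1 = $130

$130


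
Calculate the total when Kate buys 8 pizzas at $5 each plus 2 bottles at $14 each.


Cost of pizzas:
8 x $5 = $40
Cost of bottles:
2 x $14 = $28
Add both:
$40 + $28 = $68

$68


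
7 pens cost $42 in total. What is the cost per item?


Total cost: $42
Number of items: 7
Unit price: $42 / 7 = $6

$6


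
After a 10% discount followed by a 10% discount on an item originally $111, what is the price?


First discount:
10% of $111 = $11.10
Price after first discount:
$111 - $11.10 = $99.90
Second discount:
10% of $99.90 = $9.99
Final price:
$99.90 - $9.99 = $89.91

$89.91


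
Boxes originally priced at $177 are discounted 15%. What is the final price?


Calculate the discount amount:
15% of $177 = $26.55
Subtract from original:
$177 - $26.55 = $150.45

$150.45


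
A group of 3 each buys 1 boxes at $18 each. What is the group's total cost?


Cost per person:
1 x $18 = $18
Group total:
3 x $18 = $54

$54


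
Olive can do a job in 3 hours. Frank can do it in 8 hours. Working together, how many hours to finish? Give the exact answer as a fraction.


Olive's rate: 1/3 of the job per hour
Frank's rate: 1/8 of the job per hour
Combined rate: 1/3 + 1/8 = 11/24 per hour
Time = 1 / (11/24) = 24/11 hours (≈ 2.18 hours)

24/11 hours


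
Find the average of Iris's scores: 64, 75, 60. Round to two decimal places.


Add the scores:
64 + 75 + 60 = 199
Divide by the number of tests:
199 / 3 = 66.3333... ≈ 66.33

66.33


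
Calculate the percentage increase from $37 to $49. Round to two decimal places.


Find the absolute change:
|49 - 37| = 12
Divide by original and multiply by 100:
12 / 37 x 100 = 32.4324...% ≈ 32.43%

32.43%


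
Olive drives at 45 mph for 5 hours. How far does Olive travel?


Use the formula: distance = speed x time
Speed = 45 mph, Time = 5 hours
45 x 5 = 225 miles

225 miles


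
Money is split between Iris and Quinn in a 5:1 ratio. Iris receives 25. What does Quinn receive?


Find the multiplier:
25 / 5 = 5
Apply to Quinn's share:
1 x 5 = 5

5


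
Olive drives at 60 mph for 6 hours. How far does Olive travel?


Use the formula: distance = speed x time
Speed = 60 mph, Time = 6 hours
60 x 6 = 360 miles

360 miles


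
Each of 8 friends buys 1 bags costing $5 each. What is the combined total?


Cost per person:
1 x $5 = $5
Group total:
8 x $5 = $40

$40


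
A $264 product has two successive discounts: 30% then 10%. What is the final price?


First discount:
30% of $264 = $79.20
Price after first discount:
$264 - $79.20 = $184.80
Second discount:
10% of $184.80 = $18.48
Final price:
$184.80 - $18.48 = $166.32

$166.32


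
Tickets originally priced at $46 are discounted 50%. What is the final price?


Calculate the discount amount:
50% of $46 = $23
Subtract from original:
$46 - $23 = $23

$23


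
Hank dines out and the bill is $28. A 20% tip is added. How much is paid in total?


Calculate the tip:
20% of $28 = $5.60
Add tip to meal cost:
$28 + $5.60 = $33.60

$33.60


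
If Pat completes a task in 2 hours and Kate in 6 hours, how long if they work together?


Pat's rate: 1/2 of the job per hour
Kate's rate: 1/6 of the job per hour
Combined rate: 1/2 + 1/6 = 2/3 per hour
Time = 1 / (2/3) = 3/2 = 1.5 hours

1.5 hours


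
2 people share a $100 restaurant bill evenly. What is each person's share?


Total bill: $100
Number of people: 2
Each pays: $100 / 2 = $50

$50


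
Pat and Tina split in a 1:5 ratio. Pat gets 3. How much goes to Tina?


Find the multiplier:
3 / 1 = 3
Apply to Tina's share:
5 x 3 = 15

15


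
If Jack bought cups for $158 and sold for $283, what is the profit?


Selling price = $283
Cost price = $158
Profit = selling price - cost price:
Profit = $283 - $158 = $125

$125


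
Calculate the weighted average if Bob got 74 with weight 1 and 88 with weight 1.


Weighted sum:
1 x 74 + 1 x 88 = 162
Total weight:
1 + 1 = 2
Weighted average:
162 / 2 = 81

81


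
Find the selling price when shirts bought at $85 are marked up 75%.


Calculate the markup amount:
75% of $85 = $63.75
Add to cost:
$85 + $63.75 = $148.75

$148.75


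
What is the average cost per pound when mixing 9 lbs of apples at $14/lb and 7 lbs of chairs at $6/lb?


Cost of apples:
9 x $14 = $126
Cost of chairs:
7 x $6 = $42
Total cost: $126 + $42 = $168
Total weight: 16 lbs
Average: $168 / 16 = $10.50/lb

$10.50/lb


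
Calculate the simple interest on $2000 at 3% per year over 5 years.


Use the formula I = P x R x T / 100
P x R x T = 2000 x 3 x 5 = 30000
I = 30000 / 100 = $300

$300


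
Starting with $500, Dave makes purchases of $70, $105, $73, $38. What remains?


Add up expenses:
$70 + $105 + $73 + $38 = $286
Subtract from budget:
$500 - $286 = $214

$214


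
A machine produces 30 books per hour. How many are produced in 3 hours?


Production rate: 30 books per hour
Time: 3 hours
Total: 30 x 3 = 90 books

90 books


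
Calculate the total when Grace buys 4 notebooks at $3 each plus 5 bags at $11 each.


Cost of notebooks:
4 x $3 = $12
Cost of bags:
5 x $11 = $55
Add both:
$12 + $55 = $67

$67


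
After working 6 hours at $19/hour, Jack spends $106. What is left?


Calculate earnings:
6 x $19 = $114
Subtract spending:
$114 - $106 = $8

$8


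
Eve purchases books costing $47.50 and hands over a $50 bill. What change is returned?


Start with the amount paid:
$50
Subtract the price:
$50 - $47.50 = $2.50

$2.50


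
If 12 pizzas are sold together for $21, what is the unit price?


Total cost: $21
Number of items: 12
Unit price: $21 / 12 = $1.75

$1.75


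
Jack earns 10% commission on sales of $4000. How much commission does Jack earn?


Convert rate to decimal:
10% = 0.1
Multiply by sales:
$4000 x 0.1 = $400

$400


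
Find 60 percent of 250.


Convert percentage to decimal:
60% = 0.6
Multiply:
250 x 0.6 = 150

150


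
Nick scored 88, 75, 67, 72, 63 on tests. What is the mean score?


Add the scores:
88 + 75 + 67 + 72 + 63 = 365
Divide by the number of tests:
365 / 5 = 73

73


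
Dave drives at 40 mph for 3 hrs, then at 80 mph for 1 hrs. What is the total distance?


Leg 1 distance:
40 x 3 = 120 miles
Leg 2 distance:
80 x 1 = 80 miles
Total distance:
120 + 80 = 200 miles

200 miles


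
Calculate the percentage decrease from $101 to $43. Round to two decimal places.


Find the absolute change:
|43 - 101| = 58
Divide by original and multiply by 100:
58 / 101 x 100 = 57.4257...% ≈ 57.43%

57.43%


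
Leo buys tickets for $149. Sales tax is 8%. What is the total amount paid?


Calculate the tax:
8% of $149 = $11.92
Add tax to price:
$149 + $11.92 = $160.92

$160.92


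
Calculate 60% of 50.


Convert percentage to decimal:
60% = 0.6
Multiply:
50 x 0.6 = 30

30


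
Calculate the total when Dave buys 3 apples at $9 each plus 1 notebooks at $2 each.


Cost of apples:
3 x $9 = $27
Cost of notebooks:
1 x $2 = $2
Add both:
$27 + $2 = $29

$29


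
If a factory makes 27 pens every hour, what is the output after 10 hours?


Production rate: 27 pens per hour
Time: 10 hours
Total: 27 x 10 = 270 pens

270 pens


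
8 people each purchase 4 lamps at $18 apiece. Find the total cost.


Cost per person:
4 x $18 = $72
Group total:
8 x $72 = $576

$576


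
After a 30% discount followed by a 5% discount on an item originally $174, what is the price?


First discount:
30% of $174 = $52.20
Price after first discount:
$174 - $52.20 = $121.80
Second discount:
5% of $121.80 = $6.09
Final price:
$121.80 - $6.09 = $115.71

$115.71


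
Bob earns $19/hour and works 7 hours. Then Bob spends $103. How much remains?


Calculate earnings:
7 x $19 = $133
Subtract spending:
$133 - $103 = $30

$30


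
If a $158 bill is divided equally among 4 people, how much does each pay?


Total bill: $158
Number of people: 4
Each pays: $158 / 4 = $39.50

$39.50


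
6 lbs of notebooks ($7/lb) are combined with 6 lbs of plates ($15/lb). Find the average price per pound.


Cost of notebooks:
6 x $7 = $42
Cost of plates:
6 x $15 = $90
Total cost: $42 + $90 = $132
Total weight: 12 lbs
Average: $132 / 12 = $11/lb

$11/lb


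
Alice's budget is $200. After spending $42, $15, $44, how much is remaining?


Add up expenses:
$42 + $15 + $44 = $101
Subtract from budget:
$200 - $101 = $99

$99


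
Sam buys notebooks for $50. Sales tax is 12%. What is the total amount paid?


Calculate the tax:
12% of $50 = $6
Add tax to price:
$50 + $6 = $56

$56


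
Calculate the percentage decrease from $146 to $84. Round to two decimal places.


Find the absolute change:
|84 - 146| = 62
Divide by original and multiply by 100:
62 / 146 x 100 = 42.4657...% ≈ 42.47%

42.47%


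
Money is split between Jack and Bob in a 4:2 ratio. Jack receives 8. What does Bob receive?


Find the multiplier:
8 / 4 = 2
Apply to Bob's share:
2 x 2 = 4

4


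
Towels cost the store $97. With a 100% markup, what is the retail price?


Calculate the markup amount:
100% of $97 = $97
Add to cost:
$97 + $97 = $194

$194


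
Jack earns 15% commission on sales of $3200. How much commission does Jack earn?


Convert rate to decimal:
15% = 0.15
Multiply by sales:
$3200 x 0.15 = $480

$480


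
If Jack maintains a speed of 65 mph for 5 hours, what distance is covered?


Use the formula: distance = speed x time
Speed = 65 mph, Time = 5 hours
65 x 5 = 325 miles

325 miles


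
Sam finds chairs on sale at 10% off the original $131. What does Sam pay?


Calculate the discount amount:
10% of $131 = $13.10
Subtract from original:
$131 - $13.10 = $117.90

$117.90


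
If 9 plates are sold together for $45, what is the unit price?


Total cost: $45
Number of items: 9
Unit price: $45 / 9 = $5

$5


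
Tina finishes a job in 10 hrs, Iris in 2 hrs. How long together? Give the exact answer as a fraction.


Tina's rate: 1/10 of the job per hour
Iris's rate: 1/2 of the job per hour
Combined rate: 1/10 + 1/2 = 3/5 per hour
Time = 1 / (3/5) = 5/3 hours (≈ 1.67 hours)

5/3 hours


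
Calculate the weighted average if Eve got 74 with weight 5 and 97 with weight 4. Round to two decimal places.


Weighted sum:
5 x 74 + 4 x 97 = 758
Total weight:
5 + 4 = 9
Weighted average:
758 / 9 = 84.2222... ≈ 84.22

84.22


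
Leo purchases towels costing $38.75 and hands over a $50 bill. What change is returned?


Start with the amount paid:
$50
Subtract the price:
$50 - $38.75 = $11.25

$11.25


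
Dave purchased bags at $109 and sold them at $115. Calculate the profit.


Selling price = $115
Cost price = $109
Profit = selling price - cost price:
Profit = $115 - $109 = $6

$6


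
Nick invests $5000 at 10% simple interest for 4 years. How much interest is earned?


Use the formula I = P x R x T / 100
P x R x T = 5000 x 10 x 4 = 200000
I = 200000 / 100 = $2000

$2000


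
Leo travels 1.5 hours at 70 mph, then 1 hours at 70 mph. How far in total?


Leg 1 distance:
70 x 1.5 = 105 miles
Leg 2 distance:
70 x 1 = 70 miles
Total distance:
105 + 70 = 175 miles

175 miles


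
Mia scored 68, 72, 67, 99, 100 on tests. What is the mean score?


Add the scores:
68 + 72 + 67 + 99 + 100 = 406
Divide by the number of tests:
406 / 5 = 81.2

81.2


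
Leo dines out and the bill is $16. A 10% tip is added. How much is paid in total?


Calculate the tip:
10% of $16 = $1.60
Add tip to meal cost:
$16 + $1.60 = $17.60

$17.60


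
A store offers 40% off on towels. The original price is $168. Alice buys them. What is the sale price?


Calculate the discount amount:
40% of $168 = $67.20
Subtract from original:
$168 - $67.20 = $100.80

$100.80


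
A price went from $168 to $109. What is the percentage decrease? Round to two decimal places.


Find the absolute change:
|109 - 168| = 59
Divide by original and multiply by 100:
59 / 168 x 100 = 35.1190...% ≈ 35.12%

35.12%


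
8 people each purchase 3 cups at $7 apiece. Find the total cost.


Cost per person:
3 x $7 = $21
Group total:
8 x $21 = $168

$168


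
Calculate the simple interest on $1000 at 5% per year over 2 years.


Use the formula I = P x R x T / 100
P x R x T = 1000 x 5 x 2 = 10000
I = 10000 / 100 = $100

$100


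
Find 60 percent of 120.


Convert percentage to decimal:
60% = 0.6
Multiply:
120 x 0.6 = 72

72


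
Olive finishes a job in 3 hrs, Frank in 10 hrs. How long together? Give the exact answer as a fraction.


Olive's rate: 1/3 of the job per hour
Frank's rate: 1/10 of the job per hour
Combined rate: 1/3 + 1/10 = 13/30 per hour
Time = 1 / (13/30) = 30/13 hours (≈ 2.31 hours)

30/13 hours


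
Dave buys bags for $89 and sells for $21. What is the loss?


Selling price = $21
Cost price = $89
Loss = cost price - selling price:
Loss = $89 - $21 = $68

$68


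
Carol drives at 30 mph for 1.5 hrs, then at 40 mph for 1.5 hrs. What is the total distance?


Leg 1 distance:
30 x 1.5 = 45 miles
Leg 2 distance:
40 x 1.5 = 60 miles
Total distance:
45 + 60 = 105 miles

105 miles


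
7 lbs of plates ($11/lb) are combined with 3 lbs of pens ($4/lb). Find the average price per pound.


Cost of plates:
7 x $11 = $77
Cost of pens:
3 x $4 = $12
Total cost: $77 + $12 = $89
Total weight: 10 lbs
Average: $89 / 10 = $8.90/lb

$8.90/lb


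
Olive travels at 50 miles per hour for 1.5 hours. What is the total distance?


Use the formula: distance = speed x time
Speed = 50 mph, Time = 1.5 hours
50 x 1.5 = 75 miles

75 miles


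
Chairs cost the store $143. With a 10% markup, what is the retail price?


Calculate the markup amount:
10% of $143 = $14.30
Add to cost:
$143 + $14.30 = $157.30

$157.30


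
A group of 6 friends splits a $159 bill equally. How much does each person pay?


Total bill: $159
Number of people: 6
Each pays: $159 / 6 = $26.50

$26.50


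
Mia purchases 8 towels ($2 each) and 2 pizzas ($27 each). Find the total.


Cost of towels:
8 x $2 = $16
Cost of pizzas:
2 x $27 = $54
Add both:
$16 + $54 = $70

$70


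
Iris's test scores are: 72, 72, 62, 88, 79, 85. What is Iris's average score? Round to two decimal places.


Add the scores:
72 + 72 + 62 + 88 + 79 + 85 = 458
Divide by the number of tests:
458 / 6 = 76.3333... ≈ 76.33

76.33


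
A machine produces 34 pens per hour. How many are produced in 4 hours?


Production rate: 34 pens per hour
Time: 4 hours
Total: 34 x 4 = 136 pens

136 pens


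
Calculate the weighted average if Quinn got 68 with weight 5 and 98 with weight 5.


Weighted sum:
5 x 68 + 5 x 98 = 830
Total weight:
5 + 5 = 10
Weighted average:
830 / 10 = 83

83


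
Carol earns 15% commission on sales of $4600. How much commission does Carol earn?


Convert rate to decimal:
15% = 0.15
Multiply by sales:
$4600 x 0.15 = $690

$690


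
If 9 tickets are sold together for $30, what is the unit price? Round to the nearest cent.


Total cost: $30
Number of items: 9
Unit price: $30 / 9 = $3.3333... ≈ $3.33

$3.33


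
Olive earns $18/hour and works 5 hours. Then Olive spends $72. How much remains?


Calculate earnings:
5 x $18 = $90
Subtract spending:
$90 - $72 = $18

$18


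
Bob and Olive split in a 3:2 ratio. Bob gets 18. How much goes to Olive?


Find the multiplier:
18 / 3 = 6
Apply to Olive's share:
2 x 6 = 12

12


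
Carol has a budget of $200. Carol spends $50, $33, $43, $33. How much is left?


Add up expenses:
$50 + $33 + $43 + $33 = $159
Subtract from budget:
$200 - $159 = $41

$41


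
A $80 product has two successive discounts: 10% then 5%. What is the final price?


First discount:
10% of $80 = $8
Price after first discount:
$80 - $8 = $72
Second discount:
5% of $72 = $3.60
Final price:
$72 - $3.60 = $68.40

$68.40


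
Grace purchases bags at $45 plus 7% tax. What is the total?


Calculate the tax:
7% of $45 = $3.15
Add tax to price:
$45 + $3.15 = $48.15

$48.15


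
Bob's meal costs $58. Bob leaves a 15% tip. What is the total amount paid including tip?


Calculate the tip:
15% of $58 = $8.70
Add tip to meal cost:
$58 + $8.70 = $66.70

$66.70


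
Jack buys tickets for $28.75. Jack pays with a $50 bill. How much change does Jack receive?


Start with the amount paid:
$50
Subtract the price:
$50 - $28.75 = $21.25

$21.25


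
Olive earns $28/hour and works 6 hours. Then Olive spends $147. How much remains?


Calculate earnings:
6 x $28 = $168
Subtract spending:
$168 - $147 = $21

$21


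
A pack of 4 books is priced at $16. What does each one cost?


Total cost: $16
Number of items: 4
Unit price: $16 / 4 = $4

$4


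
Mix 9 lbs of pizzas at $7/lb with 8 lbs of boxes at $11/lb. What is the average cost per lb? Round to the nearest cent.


Cost of pizzas:
9 x $7 = $63
Cost of boxes:
8 x $11 = $88
Total cost: $63 + $88 = $151
Total weight: 17 lbs
Average: $151 / 17 = $8.8823... ≈ $8.88/lb

$8.88/lb


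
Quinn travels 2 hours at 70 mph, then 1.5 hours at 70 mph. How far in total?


Leg 1 distance:
70 x 2 = 140 miles
Leg 2 distance:
70 x 1.5 = 105 miles
Total distance:
140 + 105 = 245 miles

245 miles


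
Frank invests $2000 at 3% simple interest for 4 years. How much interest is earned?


Use the formula I = P x R x T / 100
P x R x T = 2000 x 3 x 4 = 24000
I = 24000 / 100 = $240

$240


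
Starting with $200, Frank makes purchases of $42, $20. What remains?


Add up expenses:
$42 + $20 = $62
Subtract from budget:
$200 - $62 = $138

$138


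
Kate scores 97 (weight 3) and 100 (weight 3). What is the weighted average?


Weighted sum:
3 x 97 + 3 x 100 = 591
Total weight:
3 + 3 = 6
Weighted average:
591 / 6 = 98.5

98.5


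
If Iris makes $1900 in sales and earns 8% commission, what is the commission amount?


Convert rate to decimal:
8% = 0.08
Multiply by sales:
$1900 x 0.08 = $152

$152


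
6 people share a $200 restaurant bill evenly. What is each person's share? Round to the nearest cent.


Total bill: $200
Number of people: 6
Each pays: $200 / 6 = $33.3333... ≈ $33.33

$33.33


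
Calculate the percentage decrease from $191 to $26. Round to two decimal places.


Find the absolute change:
|26 - 191| = 165
Divide by original and multiply by 100:
165 / 191 x 100 = 86.3874...% ≈ 86.39%

86.39%


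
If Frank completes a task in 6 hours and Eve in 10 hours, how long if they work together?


Frank's rate: 1/6 of the job per hour
Eve's rate: 1/10 of the job per hour
Combined rate: 1/6 + 1/10 = 4/15 per hour
Time = 1 / (4/15) = 15/4 = 3.75 hours

3.75 hours


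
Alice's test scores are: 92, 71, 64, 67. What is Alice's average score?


Add the scores:
92 + 71 + 64 + 67 = 294
Divide by the number of tests:
294 / 4 = 73.5

73.5


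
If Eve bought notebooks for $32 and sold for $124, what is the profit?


Selling price = $124
Cost price = $32
Profit = selling price - cost price:
Profit = $124 - $32 = $92

$92


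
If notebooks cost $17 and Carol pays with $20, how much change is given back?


Start with the amount paid:
$20
Subtract the price:
$20 - $17 = $3

$3


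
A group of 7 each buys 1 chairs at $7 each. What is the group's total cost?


Cost per person:
1 x $7 = $7
Group total:
7 x $7 = $49

$49


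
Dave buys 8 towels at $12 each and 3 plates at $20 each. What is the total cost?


Cost of towels:
8 x $12 = $96
Cost of plates:
3 x $20 = $60
Add both:
$96 + $60 = $156

$156


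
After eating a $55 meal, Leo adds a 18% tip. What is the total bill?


Calculate the tip:
18% of $55 = $9.90
Add tip to meal cost:
$55 + $9.90 = $64.90

$64.90


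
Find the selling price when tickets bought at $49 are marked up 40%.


Calculate the markup amount:
40% of $49 = $19.60
Add to cost:
$49 + $19.60 = $68.60

$68.60


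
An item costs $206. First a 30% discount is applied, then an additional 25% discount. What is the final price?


First discount:
30% of $206 = $61.80
Price after first discount:
$206 - $61.80 = $144.20
Second discount:
25% of $144.20 = $36.05
Final price:
$144.20 - $36.05 = $108.15

$108.15


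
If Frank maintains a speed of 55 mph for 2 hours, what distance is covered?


Use the formula: distance = speed x time
Speed = 55 mph, Time = 2 hours
55 x 2 = 110 miles

110 miles


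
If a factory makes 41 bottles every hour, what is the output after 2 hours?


Production rate: 41 bottles per hour
Time: 2 hours
Total: 41 x 2 = 82 bottles

82 bottles


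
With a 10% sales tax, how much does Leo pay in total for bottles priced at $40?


Calculate the tax:
10% of $40 = $4
Add tax to price:
$40 + $4 = $44

$44


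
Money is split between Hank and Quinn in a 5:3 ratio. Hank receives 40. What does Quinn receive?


Find the multiplier:
40 / 5 = 8
Apply to Quinn's share:
3 x 8 = 24

24


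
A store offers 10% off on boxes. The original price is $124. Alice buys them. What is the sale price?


Calculate the discount amount:
10% of $124 = $12.40
Subtract from original:
$124 - $12.40 = $111.60

$111.60


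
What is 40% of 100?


Convert percentage to decimal:
40% = 0.4
Multiply:
100 x 0.4 = 40

40


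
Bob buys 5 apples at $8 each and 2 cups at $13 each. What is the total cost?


Cost of apples:
5 x $8 = $40
Cost of cups:
2 x $13 = $26
Add both:
$40 + $26 = $66

$66


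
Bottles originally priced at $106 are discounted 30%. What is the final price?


Calculate the discount amount:
30% of $106 = $31.80
Subtract from original:
$106 - $31.80 = $74.20

$74.20


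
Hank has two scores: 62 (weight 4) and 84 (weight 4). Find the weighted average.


Weighted sum:
4 x 62 + 4 x 84 = 584
Total weight:
4 + 4 = 8
Weighted average:
584 / 8 = 73

73


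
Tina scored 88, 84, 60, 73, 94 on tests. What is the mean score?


Add the scores:
88 + 84 + 60 + 73 + 94 = 399
Divide by the number of tests:
399 / 5 = 79.8

79.8


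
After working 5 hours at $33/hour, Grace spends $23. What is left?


Calculate earnings:
5 x $33 = $165
Subtract spending:
$165 - $23 = $142

$142


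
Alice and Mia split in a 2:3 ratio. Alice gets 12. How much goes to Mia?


Find the multiplier:
12 / 2 = 6
Apply to Mia's share:
3 x 6 = 18

18


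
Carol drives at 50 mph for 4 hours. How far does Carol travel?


Use the formula: distance = speed x time
Speed = 50 mph, Time = 4 hours
50 x 4 = 200 miles

200 miles


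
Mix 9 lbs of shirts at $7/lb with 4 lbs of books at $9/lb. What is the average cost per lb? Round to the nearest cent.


Cost of shirts:
9 x $7 = $63
Cost of books:
4 x $9 = $36
Total cost: $63 + $36 = $99
Total weight: 13 lbs
Average: $99 / 13 = $7.6153... ≈ $7.62/lb

$7.62/lb


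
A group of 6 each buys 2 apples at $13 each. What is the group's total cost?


Cost per person:
2 x $13 = $26
Group total:
6 x $26 = $156

$156


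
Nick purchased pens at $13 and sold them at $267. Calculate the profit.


Selling price = $267
Cost price = $13
Profit = selling price - cost price:
Profit = $267 - $13 = $254

$254


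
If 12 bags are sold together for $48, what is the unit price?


Total cost: $48
Number of items: 12
Unit price: $48 / 12 = $4

$4


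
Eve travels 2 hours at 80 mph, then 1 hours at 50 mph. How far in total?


Leg 1 distance:
80 x 2 = 160 miles
Leg 2 distance:
50 x 1 = 50 miles
Total distance:
160 + 50 = 210 miles

210 miles


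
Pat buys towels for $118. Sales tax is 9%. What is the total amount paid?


Calculate the tax:
9% of $118 = $10.62
Add tax to price:
$118 + $10.62 = $128.62

$128.62


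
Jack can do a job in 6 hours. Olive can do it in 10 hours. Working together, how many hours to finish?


Jack's rate: 1/6 of the job per hour
Olive's rate: 1/10 of the job per hour
Combined rate: 1/6 + 1/10 = 4/15 per hour
Time = 1 / (4/15) = 15/4 = 3.75 hours

3.75 hours


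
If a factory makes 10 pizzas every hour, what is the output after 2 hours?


Production rate: 10 pizzas per hour
Time: 2 hours
Total: 10 x 2 = 20 pizzas

20 pizzas


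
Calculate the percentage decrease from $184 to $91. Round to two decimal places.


Find the absolute change:
|91 - 184| = 93
Divide by original and multiply by 100:
93 / 184 x 100 = 50.5434...% ≈ 50.54%

50.54%


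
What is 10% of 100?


Convert percentage to decimal:
10% = 0.1
Multiply:
100 x 0.1 = 10

10


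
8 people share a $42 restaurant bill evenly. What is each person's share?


Total bill: $42
Number of people: 8
Each pays: $42 / 8 = $5.25

$5.25


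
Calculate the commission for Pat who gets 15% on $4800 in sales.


Convert rate to decimal:
15% = 0.15
Multiply by sales:
$4800 x 0.15 = $720

$720


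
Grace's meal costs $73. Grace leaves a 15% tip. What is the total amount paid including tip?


Calculate the tip:
15% of $73 = $10.95
Add tip to meal cost:
$73 + $10.95 = $83.95

$83.95


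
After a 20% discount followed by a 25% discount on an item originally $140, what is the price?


First discount:
20% of $140 = $28
Price after first discount:
$140 - $28 = $112
Second discount:
25% of $112 = $28
Final price:
$112 - $28 = $84

$84


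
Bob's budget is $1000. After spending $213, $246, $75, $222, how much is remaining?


Add up expenses:
$213 + $246 + $75 + $222 = $756
Subtract from budget:
$1000 - $756 = $244

$244


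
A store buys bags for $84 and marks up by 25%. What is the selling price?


Calculate the markup amount:
25% of $84 = $21
Add to cost:
$84 + $21 = $105

$105


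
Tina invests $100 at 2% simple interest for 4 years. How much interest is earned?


Use the formula I = P x R x T / 100
P x R x T = 100 x 2 x 4 = 800
I = 800 / 100 = $8

$8


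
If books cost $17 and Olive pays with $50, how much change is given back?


Start with the amount paid:
$50
Subtract the price:
$50 - $17 = $33

$33


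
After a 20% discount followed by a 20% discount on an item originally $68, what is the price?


First discount:
20% of $68 = $13.60
Price after first discount:
$68 - $13.60 = $54.40
Second discount:
20% of $54.40 = $10.88
Final price:
$54.40 - $10.88 = $43.52

$43.52


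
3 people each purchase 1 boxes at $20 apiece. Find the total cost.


Cost per person:
1 x $20 = $20
Group total:
3 x $20 = $60

$60


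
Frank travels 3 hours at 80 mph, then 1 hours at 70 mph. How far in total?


Leg 1 distance:
80 x 3 = 240 miles
Leg 2 distance:
70 x 1 = 70 miles
Total distance:
240 + 70 = 310 miles

310 miles


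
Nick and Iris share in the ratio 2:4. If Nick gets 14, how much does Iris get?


Find the multiplier:
14 / 2 = 7
Apply to Iris's share:
4 x 7 = 28

28


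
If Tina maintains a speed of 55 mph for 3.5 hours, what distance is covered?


Use the formula: distance = speed x time
Speed = 55 mph, Time = 3.5 hours
55 x 3.5 = 192.5 miles

192.5 miles


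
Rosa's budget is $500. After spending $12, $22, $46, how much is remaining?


Add up expenses:
$12 + $22 + $46 = $80
Subtract from budget:
$500 - $80 = $420

$420


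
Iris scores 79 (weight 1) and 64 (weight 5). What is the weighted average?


Weighted sum:
1 x 79 + 5 x 64 = 399
Total weight:
1 + 5 = 6
Weighted average:
399 / 6 = 66.5

66.5


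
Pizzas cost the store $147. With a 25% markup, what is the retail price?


Calculate the markup amount:
25% of $147 = $36.75
Add to cost:
$147 + $36.75 = $183.75

$183.75


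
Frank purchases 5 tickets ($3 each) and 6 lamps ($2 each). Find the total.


Cost of tickets:
5 x $3 = $15
Cost of lamps:
6 x $2 = $12
Add both:
$15 + $12 = $27

$27


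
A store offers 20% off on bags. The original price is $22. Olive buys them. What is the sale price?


Calculate the discount amount:
20% of $22 = $4.40
Subtract from original:
$22 - $4.40 = $17.60

$17.60


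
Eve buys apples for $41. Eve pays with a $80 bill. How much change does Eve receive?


Start with the amount paid:
$80
Subtract the price:
$80 - $41 = $39

$39


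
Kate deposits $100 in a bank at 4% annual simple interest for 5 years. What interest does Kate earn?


Use the formula I = P x R x T / 100
P x R x T = 100 x 4 x 5 = 2000
I = 2000 / 100 = $20

$20


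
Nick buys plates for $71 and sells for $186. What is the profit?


Selling price = $186
Cost price = $71
Profit = selling price - cost price:
Profit = $186 - $71 = $115

$115


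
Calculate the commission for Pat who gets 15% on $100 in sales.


Convert rate to decimal:
15% = 0.15
Multiply by sales:
$100 x 0.15 = $15

$15


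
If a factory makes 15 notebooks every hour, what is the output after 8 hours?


Production rate: 15 notebooks per hour
Time: 8 hours
Total: 15 x 8 = 120 notebooks

120 notebooks


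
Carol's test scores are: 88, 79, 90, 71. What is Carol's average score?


Add the scores:
88 + 79 + 90 + 71 = 328
Divide by the number of tests:
328 / 4 = 82

82


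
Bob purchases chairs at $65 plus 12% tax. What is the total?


Calculate the tax:
12% of $65 = $7.80
Add tax to price:
$65 + $7.80 = $72.80

$72.80


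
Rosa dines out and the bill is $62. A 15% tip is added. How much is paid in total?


Calculate the tip:
15% of $62 = $9.30
Add tip to meal cost:
$62 + $9.30 = $71.30

$71.30


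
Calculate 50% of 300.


Convert percentage to decimal:
50% = 0.5
Multiply:
300 x 0.5 = 150

150


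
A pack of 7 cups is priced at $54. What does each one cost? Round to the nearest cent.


Total cost: $54
Number of items: 7
Unit price: $54 / 7 = $7.7142... ≈ $7.71

$7.71


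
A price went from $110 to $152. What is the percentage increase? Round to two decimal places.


Find the absolute change:
|152 - 110| = 42
Divide by original and multiply by 100:
42 / 110 x 100 = 38.1818...% ≈ 38.18%

38.18%


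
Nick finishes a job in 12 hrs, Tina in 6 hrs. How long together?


Nick's rate: 1/12 of the job per hour
Tina's rate: 1/6 of the job per hour
Combined rate: 1/12 + 1/6 = 1/4 per hour
Time = 1 / (1/4) = 4 hours

4 hours


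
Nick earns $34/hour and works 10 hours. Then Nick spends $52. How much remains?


Calculate earnings:
10 x $34 = $340
Subtract spending:
$340 - $52 = $288

$288


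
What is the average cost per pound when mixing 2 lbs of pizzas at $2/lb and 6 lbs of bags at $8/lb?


Cost of pizzas:
2 x $2 = $4
Cost of bags:
6 x $8 = $48
Total cost: $4 + $48 = $52
Total weight: 8 lbs
Average: $52 / 8 = $6.50/lb

$6.50/lb


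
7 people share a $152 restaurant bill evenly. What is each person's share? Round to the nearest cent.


Total bill: $152
Number of people: 7
Each pays: $152 / 7 = $21.7142... ≈ $21.71

$21.71


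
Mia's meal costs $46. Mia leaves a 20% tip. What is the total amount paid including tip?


Calculate the tip:
20% of $46 = $9.20
Add tip to meal cost:
$46 + $9.20 = $55.20

$55.20


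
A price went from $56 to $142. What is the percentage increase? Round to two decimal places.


Find the absolute change:
|142 - 56| = 86
Divide by original and multiply by 100:
86 / 56 x 100 = 153.5714...% ≈ 153.57%

153.57%


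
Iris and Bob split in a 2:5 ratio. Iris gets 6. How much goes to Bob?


Find the multiplier:
6 / 2 = 3
Apply to Bob's share:
5 x 3 = 15

15


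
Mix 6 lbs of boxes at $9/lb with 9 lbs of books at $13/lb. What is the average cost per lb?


Cost of boxes:
6 x $9 = $54
Cost of books:
9 x $13 = $117
Total cost: $54 + $117 = $171
Total weight: 15 lbs
Average: $171 / 15 = $11.40/lb

$11.40/lb


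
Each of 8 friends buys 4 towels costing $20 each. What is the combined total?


Cost per person:
4 x $20 = $80
Group total:
8 x $80 = $640

$640


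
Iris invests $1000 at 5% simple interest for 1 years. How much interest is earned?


Use the formula I = P x R x T / 100
P x R x T = 1000 x 5 x 1 = 5000
I = 5000 / 100 = $50

$50


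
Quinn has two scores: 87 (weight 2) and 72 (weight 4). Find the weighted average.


Weighted sum:
2 x 87 + 4 x 72 = 462
Total weight:
2 + 4 = 6
Weighted average:
462 / 6 = 77

77


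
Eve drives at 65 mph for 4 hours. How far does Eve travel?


Use the formula: distance = speed x time
Speed = 65 mph, Time = 4 hours
65 x 4 = 260 miles

260 miles


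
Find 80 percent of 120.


Convert percentage to decimal:
80% = 0.8
Multiply:
120 x 0.8 = 96

96


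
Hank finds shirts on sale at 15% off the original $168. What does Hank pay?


Calculate the discount amount:
15% of $168 = $25.20
Subtract from original:
$168 - $25.20 = $142.80

$142.80


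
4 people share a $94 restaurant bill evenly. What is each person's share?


Total bill: $94
Number of people: 4
Each pays: $94 / 4 = $23.50

$23.50


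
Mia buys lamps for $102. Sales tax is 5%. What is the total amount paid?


Calculate the tax:
5% of $102 = $5.10
Add tax to price:
$102 + $5.10 = $107.10

$107.10


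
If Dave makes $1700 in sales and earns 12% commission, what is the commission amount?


Convert rate to decimal:
12% = 0.12
Multiply by sales:
$1700 x 0.12 = $204

$204


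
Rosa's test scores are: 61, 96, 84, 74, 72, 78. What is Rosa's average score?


Add the scores:
61 + 96 + 84 + 74 + 72 + 78 = 465
Divide by the number of tests:
465 / 6 = 77.5

77.5


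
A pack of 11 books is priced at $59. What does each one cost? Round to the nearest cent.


Total cost: $59
Number of items: 11
Unit price: $59 / 11 = $5.3636... ≈ $5.36

$5.36


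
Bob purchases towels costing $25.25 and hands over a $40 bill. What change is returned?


Start with the amount paid:
$40
Subtract the price:
$40 - $25.25 = $14.75

$14.75


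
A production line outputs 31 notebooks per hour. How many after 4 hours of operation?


Production rate: 31 notebooks per hour
Time: 4 hours
Total: 31 x 4 = 124 notebooks

124 notebooks


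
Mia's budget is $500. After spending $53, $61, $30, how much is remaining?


Add up expenses:
$53 + $61 + $30 = $144
Subtract from budget:
$500 - $144 = $356

$356


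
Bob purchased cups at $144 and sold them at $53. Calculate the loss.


Selling price = $53
Cost price = $144
Loss = cost price - selling price:
Loss = $144 - $53 = $91

$91


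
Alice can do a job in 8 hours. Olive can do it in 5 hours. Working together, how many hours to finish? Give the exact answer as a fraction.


Alice's rate: 1/8 of the job per hour
Olive's rate: 1/5 of the job per hour
Combined rate: 1/8 + 1/5 = 13/40 per hour
Time = 1 / (13/40) = 40/13 hours (≈ 3.08 hours)

40/13 hours


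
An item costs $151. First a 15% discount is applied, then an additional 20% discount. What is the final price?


First discount:
15% of $151 = $22.65
Price after first discount:
$151 - $22.65 = $128.35
Second discount:
20% of $128.35 = $25.67
Final price:
$128.35 - $25.67 = $102.68

$102.68


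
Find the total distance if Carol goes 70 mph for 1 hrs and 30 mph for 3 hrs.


Leg 1 distance:
70 x 1 = 70 miles
Leg 2 distance:
30 x 3 = 90 miles
Total distance:
70 + 90 = 160 miles

160 miles


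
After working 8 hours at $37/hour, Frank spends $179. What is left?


Calculate earnings:
8 x $37 = $296
Subtract spending:
$296 - $179 = $117

$117


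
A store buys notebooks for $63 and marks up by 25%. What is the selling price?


Calculate the markup amount:
25% of $63 = $15.75
Add to cost:
$63 + $15.75 = $78.75

$78.75


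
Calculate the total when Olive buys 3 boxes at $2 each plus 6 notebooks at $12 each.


Cost of boxes:
3 x $2 = $6
Cost of notebooks:
6 x $12 = $72
Add both:
$6 + $72 = $78

$78


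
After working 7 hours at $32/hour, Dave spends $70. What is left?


Calculate earnings:
7 x $32 = $224
Subtract spending:
$224 - $70 = $154

$154


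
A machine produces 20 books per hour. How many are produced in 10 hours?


Production rate: 20 books per hour
Time: 10 hours
Total: 20 x 10 = 200 books

200 books


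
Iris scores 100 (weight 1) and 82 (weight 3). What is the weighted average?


Weighted sum:
1 x 100 + 3 x 82 = 346
Total weight:
1 + 3 = 4
Weighted average:
346 / 4 = 86.5

86.5


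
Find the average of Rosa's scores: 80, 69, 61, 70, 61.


Add the scores:
80 + 69 + 61 + 70 + 61 = 341
Divide by the number of tests:
341 / 5 = 68.2

68.2


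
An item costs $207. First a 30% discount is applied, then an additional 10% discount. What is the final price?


First discount:
30% of $207 = $62.10
Price after first discount:
$207 - $62.10 = $144.90
Second discount:
10% of $144.90 = $14.49
Final price:
$144.90 - $14.49 = $130.41

$130.41


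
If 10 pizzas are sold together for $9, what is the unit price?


Total cost: $9
Number of items: 10
Unit price: $9 / 10 = $0.90

$0.90


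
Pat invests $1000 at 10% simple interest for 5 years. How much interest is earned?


Use the formula I = P x R x T / 100
P x R x T = 1000 x 10 x 5 = 50000
I = 50000 / 100 = $500

$500


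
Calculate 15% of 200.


Convert percentage to decimal:
15% = 0.15
Multiply:
200 x 0.15 = 30

30


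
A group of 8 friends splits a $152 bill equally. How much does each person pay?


Total bill: $152
Number of people: 8
Each pays: $152 / 8 = $19

$19


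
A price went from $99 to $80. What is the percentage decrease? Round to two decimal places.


Find the absolute change:
|80 - 99| = 19
Divide by original and multiply by 100:
19 / 99 x 100 = 19.1919...% ≈ 19.19%

19.19%


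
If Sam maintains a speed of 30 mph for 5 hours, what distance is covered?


Use the formula: distance = speed x time
Speed = 30 mph, Time = 5 hours
30 x 5 = 150 miles

150 miles


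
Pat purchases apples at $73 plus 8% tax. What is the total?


Calculate the tax:
8% of $73 = $5.84
Add tax to price:
$73 + $5.84 = $78.84

$78.84


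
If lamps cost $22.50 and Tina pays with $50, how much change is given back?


Start with the amount paid:
$50
Subtract the price:
$50 - $22.50 = $27.50

$27.50
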